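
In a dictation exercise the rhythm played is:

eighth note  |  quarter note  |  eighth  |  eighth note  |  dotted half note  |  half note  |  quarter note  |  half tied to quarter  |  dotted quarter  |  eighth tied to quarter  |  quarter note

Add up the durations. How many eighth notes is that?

Each duration in eighth notes: eighth note = 1; quarter note = 2; eighth = 1; eighth note = 1; dotted half note = 6; half note = 4; quarter note = 2; half tied to quarter (half + quarter) = 6; dotted quarter = 3; eighth tied to quarter (eighth + quarter) = 3; quarter note = 2.
Adding: 1 + 2 + 1 + 1 + 6 + 4 + 2 + 6 + 3 + 3 + 2 = 31 eighth notes.

31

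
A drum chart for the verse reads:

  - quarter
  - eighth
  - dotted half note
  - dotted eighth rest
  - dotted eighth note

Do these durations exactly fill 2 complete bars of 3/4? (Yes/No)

One bar of 3/4 = 12 sixteenth notes, so 2 bars = 24.
In sixteenth notes: quarter = 4; eighth = 2; dotted half note = 12; dotted eighth rest = 3; dotted eighth note = 3.
Altogether 4 + 2 + 12 + 3 + 3 = 24.
24 equals 24, so the answer is Yes.

Yes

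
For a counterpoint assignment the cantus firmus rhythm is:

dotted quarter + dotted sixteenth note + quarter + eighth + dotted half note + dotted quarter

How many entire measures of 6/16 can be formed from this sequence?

One bar of 6/16 = 12 thirty-second notes.
Working in thirty-second notes: dotted quarter = 12; dotted sixteenth note = 3; quarter = 8; eighth = 4; dotted half note = 24; dotted quarter = 12.
Altogether 12 + 3 + 8 + 4 + 24 + 12 = 63.
63 ÷ 12 = 5 complete bars with 3 left over.

5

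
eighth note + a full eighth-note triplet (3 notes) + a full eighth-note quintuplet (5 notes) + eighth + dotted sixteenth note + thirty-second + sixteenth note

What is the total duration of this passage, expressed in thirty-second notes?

Express everything in thirty-second notes: eighth note = 4; a full eighth-note triplet (3 notes) (three triplet eighths span one quarter) = 8; a full eighth-note quintuplet (5 notes) (five quintuplet eighths span one half) = 16; eighth = 4; dotted sixteenth note = 3; thirty-second = 1; sixteenth note = 2.
Sum: 4 + 8 + 16 + 4 + 3 + 1 + 2 = 38 thirty-second notes.

38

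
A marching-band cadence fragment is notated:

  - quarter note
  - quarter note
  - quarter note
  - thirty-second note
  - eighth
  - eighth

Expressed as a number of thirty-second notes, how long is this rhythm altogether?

33

Working in thirty-second notes: quarter note = 8; quarter note = 8; quarter note = 8; thirty-second note = 1; eighth = 4; eighth = 4.
Altogether 8 + 8 + 8 + 1 + 4 + 4 = 33 thirty-second notes.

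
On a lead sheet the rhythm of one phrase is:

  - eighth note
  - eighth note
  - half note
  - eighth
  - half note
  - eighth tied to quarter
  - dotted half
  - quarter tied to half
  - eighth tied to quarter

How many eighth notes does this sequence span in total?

Each duration in eighth notes: eighth note = 1; eighth note = 1; half note = 4; eighth = 1; half note = 4; eighth tied to quarter (eighth + quarter) = 3; dotted half = 6; quarter tied to half (quarter + half) = 6; eighth tied to quarter (eighth + quarter) = 3.
Altogether 1 + 1 + 4 + 1 + 4 + 3 + 6 + 6 + 3 = 29 eighth notes.

29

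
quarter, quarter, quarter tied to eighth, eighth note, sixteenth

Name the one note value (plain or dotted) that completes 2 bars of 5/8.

2 bars of 5/8 = 20 sixteenth notes.
Express everything in sixteenth notes: quarter = 4; quarter = 4; quarter tied to eighth (quarter + eighth) = 6; eighth note = 2; sixteenth = 1.
Sum: 4 + 4 + 6 + 2 + 1 = 17.
Remaining: 20 − 17 = 3 sixteenth notes, which is a dotted eighth note.

dotted eighth note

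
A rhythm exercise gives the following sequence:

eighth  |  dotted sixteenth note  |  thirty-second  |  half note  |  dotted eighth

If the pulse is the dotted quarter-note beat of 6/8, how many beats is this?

One dotted quarter-note beat = 12 thirty-second notes.
In thirty-second notes: eighth = 4; dotted sixteenth note = 3; thirty-second = 1; half note = 16; dotted eighth = 6.
Altogether 4 + 3 + 1 + 16 + 6 = 30.
30 ÷ 12 = 2.5 beats.

2.5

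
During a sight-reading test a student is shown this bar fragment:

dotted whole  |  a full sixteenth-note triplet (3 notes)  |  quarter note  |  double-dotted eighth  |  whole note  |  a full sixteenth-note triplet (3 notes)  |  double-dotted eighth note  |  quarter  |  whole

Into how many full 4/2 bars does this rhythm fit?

2

One bar of 4/2 = 64 thirty-second notes.
Working in thirty-second notes: dotted whole = 48; a full sixteenth-note triplet (3 notes) (three triplet sixteenths span one eighth) = 4; quarter note = 8; double-dotted eighth = 7; whole note = 32; a full sixteenth-note triplet (3 notes) (three triplet sixteenths span one eighth) = 4; double-dotted eighth note = 7; quarter = 8; whole = 32.
Altogether 48 + 4 + 8 + 7 + 32 + 4 + 7 + 8 + 32 = 150.
150 ÷ 64 = 2 complete bars with 22 left over.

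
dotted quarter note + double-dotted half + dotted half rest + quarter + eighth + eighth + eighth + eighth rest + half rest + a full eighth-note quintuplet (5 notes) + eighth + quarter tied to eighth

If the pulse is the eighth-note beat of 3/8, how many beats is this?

One eighth-note beat = 2 sixteenth notes.
Working in sixteenth notes: dotted quarter note = 6; double-dotted half = 14; dotted half rest = 12; quarter = 4; eighth = 2; eighth = 2; eighth = 2; eighth rest = 2; half rest = 8; a full eighth-note quintuplet (5 notes) (five quintuplet eighths span one half) = 8; eighth = 2; quarter tied to eighth (quarter + eighth) = 6.
Altogether 6 + 14 + 12 + 4 + 2 + 2 + 2 + 2 + 8 + 8 + 2 + 6 = 68.
68 ÷ 2 = 34 beats.

34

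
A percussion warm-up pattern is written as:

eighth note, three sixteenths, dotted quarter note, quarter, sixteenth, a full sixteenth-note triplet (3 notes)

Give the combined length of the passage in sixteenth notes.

18

Working in sixteenth notes: eighth note = 2; sixteenth = 1; sixteenth = 1; sixteenth = 1; dotted quarter note = 6; quarter = 4; sixteenth = 1; a full sixteenth-note triplet (3 notes) (three triplet sixteenths span one eighth) = 2.
Total: 2 + 1 + 1 + 1 + 6 + 4 + 1 + 2 = 18 sixteenth notes.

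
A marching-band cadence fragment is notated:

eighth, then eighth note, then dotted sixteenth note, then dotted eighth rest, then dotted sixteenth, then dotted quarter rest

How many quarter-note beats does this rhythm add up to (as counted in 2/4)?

4

One quarter-note beat = 8 thirty-second notes.
Each duration in thirty-second notes: eighth = 4; eighth note = 4; dotted sixteenth note = 3; dotted eighth rest = 6; dotted sixteenth = 3; dotted quarter rest = 12.
Total: 4 + 4 + 3 + 6 + 3 + 12 = 32.
32 ÷ 8 = 4 beats.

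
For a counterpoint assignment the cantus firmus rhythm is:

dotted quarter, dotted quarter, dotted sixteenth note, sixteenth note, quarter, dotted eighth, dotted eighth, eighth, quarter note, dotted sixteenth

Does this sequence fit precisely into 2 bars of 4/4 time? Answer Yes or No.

One bar of 4/4 = 32 thirty-second notes, so 2 bars = 64.
Express everything in thirty-second notes: dotted quarter = 12; dotted quarter = 12; dotted sixteenth note = 3; sixteenth note = 2; quarter = 8; dotted eighth = 6; dotted eighth = 6; eighth = 4; quarter note = 8; dotted sixteenth = 3.
Adding: 12 + 12 + 3 + 2 + 8 + 6 + 6 + 4 + 8 + 3 = 64.
64 equals 64, so the answer is Yes.

Yes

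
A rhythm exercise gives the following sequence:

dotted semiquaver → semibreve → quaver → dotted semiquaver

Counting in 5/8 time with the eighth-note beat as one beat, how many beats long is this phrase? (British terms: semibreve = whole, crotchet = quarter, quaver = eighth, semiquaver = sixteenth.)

10.5

One eighth-note beat = 4 thirty-second notes.
In thirty-second notes: dotted semiquaver = 3; semibreve = 32; quaver = 4; dotted semiquaver = 3.
Sum: 3 + 32 + 4 + 3 = 42.
42 ÷ 4 = 10.5 beats.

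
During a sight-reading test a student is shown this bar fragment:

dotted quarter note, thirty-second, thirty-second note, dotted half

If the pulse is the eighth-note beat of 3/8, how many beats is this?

One eighth-note beat = 4 thirty-second notes.
Working in thirty-second notes: dotted quarter note = 12; thirty-second = 1; thirty-second note = 1; dotted half = 24.
Sum: 12 + 1 + 1 + 24 = 38.
38 ÷ 4 = 9.5 beats.

9.5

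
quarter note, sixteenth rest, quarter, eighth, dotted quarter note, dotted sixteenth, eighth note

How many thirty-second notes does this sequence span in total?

Working in thirty-second notes: quarter note = 8; sixteenth rest = 2; quarter = 8; eighth = 4; dotted quarter note = 12; dotted sixteenth = 3; eighth note = 4.
Sum: 8 + 2 + 8 + 4 + 12 + 3 + 4 = 41 thirty-second notes.

41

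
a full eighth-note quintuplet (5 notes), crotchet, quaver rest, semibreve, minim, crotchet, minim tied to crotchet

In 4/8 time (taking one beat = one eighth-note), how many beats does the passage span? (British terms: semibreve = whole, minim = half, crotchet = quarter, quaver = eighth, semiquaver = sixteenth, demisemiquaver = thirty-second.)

27

One eighth-note beat = 2 sixteenth notes.
In sixteenth notes: a full eighth-note quintuplet (5 notes) (five quintuplet eighths span one half) = 8; crotchet = 4; quaver rest = 2; semibreve = 16; minim = 8; crotchet = 4; minim tied to crotchet (minim + crotchet) = 12.
Adding: 8 + 4 + 2 + 16 + 8 + 4 + 12 = 54.
54 ÷ 2 = 27 beats.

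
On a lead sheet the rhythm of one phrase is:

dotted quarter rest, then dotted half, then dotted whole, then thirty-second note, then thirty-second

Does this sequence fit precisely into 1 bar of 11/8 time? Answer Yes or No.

No

One bar of 11/8 = 44 thirty-second notes.
Convert each value to thirty-second notes: dotted quarter rest = 12; dotted half = 24; dotted whole = 48; thirty-second note = 1; thirty-second = 1.
Adding: 12 + 24 + 48 + 1 + 1 = 86.
86 exceeds 44, so the answer is No.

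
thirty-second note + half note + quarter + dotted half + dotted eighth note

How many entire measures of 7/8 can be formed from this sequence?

1

One bar of 7/8 = 28 thirty-second notes.
In thirty-second notes: thirty-second note = 1; half note = 16; quarter = 8; dotted half = 24; dotted eighth note = 6.
Altogether 1 + 16 + 8 + 24 + 6 = 55.
55 ÷ 28 = 1 complete bar with 27 left over.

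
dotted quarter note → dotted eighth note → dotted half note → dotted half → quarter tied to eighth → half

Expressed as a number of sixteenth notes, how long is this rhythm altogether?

47

In sixteenth notes: dotted quarter note = 6; dotted eighth note = 3; dotted half note = 12; dotted half = 12; quarter tied to eighth (quarter + eighth) = 6; half = 8.
Altogether 6 + 3 + 12 + 12 + 6 + 8 = 47 sixteenth notes.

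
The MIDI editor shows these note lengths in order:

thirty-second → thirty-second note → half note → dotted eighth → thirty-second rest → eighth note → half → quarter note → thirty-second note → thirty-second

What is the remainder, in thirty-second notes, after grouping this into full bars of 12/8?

7

One bar of 12/8 = 48 thirty-second notes.
In thirty-second notes: thirty-second = 1; thirty-second note = 1; half note = 16; dotted eighth = 6; thirty-second rest = 1; eighth note = 4; half = 16; quarter note = 8; thirty-second note = 1; thirty-second = 1.
Sum: 1 + 1 + 16 + 6 + 1 + 4 + 16 + 8 + 1 + 1 = 55.
55 ÷ 48 = 1 complete bar with 7 thirty-second notes remaining.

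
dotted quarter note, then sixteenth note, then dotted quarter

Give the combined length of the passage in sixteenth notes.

13

Each duration in sixteenth notes: dotted quarter note = 6; sixteenth note = 1; dotted quarter = 6.
Total: 6 + 1 + 6 = 13 sixteenth notes.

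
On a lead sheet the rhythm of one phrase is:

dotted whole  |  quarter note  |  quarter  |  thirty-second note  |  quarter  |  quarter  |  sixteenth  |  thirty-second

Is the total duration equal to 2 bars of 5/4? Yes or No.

No

One bar of 5/4 = 40 thirty-second notes, so 2 bars = 80.
Each duration in thirty-second notes: dotted whole = 48; quarter note = 8; quarter = 8; thirty-second note = 1; quarter = 8; quarter = 8; sixteenth = 2; thirty-second = 1.
Altogether 48 + 8 + 8 + 1 + 8 + 8 + 2 + 1 = 84.
84 exceeds 80, so the answer is No.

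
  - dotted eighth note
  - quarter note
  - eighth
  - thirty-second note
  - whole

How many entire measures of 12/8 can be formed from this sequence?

One bar of 12/8 = 48 thirty-second notes.
Express everything in thirty-second notes: dotted eighth note = 6; quarter note = 8; eighth = 4; thirty-second note = 1; whole = 32.
Adding: 6 + 8 + 4 + 1 + 32 = 51.
51 ÷ 48 = 1 complete bar with 3 left over.

1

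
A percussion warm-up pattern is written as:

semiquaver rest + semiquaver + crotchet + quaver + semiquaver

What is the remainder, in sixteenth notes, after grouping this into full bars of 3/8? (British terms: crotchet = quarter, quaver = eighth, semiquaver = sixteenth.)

3

One bar of 3/8 = 6 sixteenth notes.
Convert each value to sixteenth notes: semiquaver rest = 1; semiquaver = 1; crotchet = 4; quaver = 2; semiquaver = 1.
Altogether 1 + 1 + 4 + 2 + 1 = 9.
9 ÷ 6 = 1 complete bar with 3 sixteenth notes remaining.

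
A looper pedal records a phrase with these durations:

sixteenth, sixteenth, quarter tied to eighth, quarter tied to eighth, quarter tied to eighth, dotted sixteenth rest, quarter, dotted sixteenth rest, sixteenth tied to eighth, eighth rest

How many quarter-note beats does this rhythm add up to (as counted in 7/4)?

One quarter-note beat = 8 thirty-second notes.
Express everything in thirty-second notes: sixteenth = 2; sixteenth = 2; quarter tied to eighth (quarter + eighth) = 12; quarter tied to eighth (quarter + eighth) = 12; quarter tied to eighth (quarter + eighth) = 12; dotted sixteenth rest = 3; quarter = 8; dotted sixteenth rest = 3; sixteenth tied to eighth (sixteenth + eighth) = 6; eighth rest = 4.
Total: 2 + 2 + 12 + 12 + 12 + 3 + 8 + 3 + 6 + 4 = 64.
64 ÷ 8 = 8 beats.

8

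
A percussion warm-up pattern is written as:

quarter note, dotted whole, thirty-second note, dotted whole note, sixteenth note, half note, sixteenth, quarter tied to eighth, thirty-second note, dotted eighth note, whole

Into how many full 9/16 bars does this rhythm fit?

9

One bar of 9/16 = 18 thirty-second notes.
Express everything in thirty-second notes: quarter note = 8; dotted whole = 48; thirty-second note = 1; dotted whole note = 48; sixteenth note = 2; half note = 16; sixteenth = 2; quarter tied to eighth (quarter + eighth) = 12; thirty-second note = 1; dotted eighth note = 6; whole = 32.
Sum: 8 + 48 + 1 + 48 + 2 + 16 + 2 + 12 + 1 + 6 + 32 = 176.
176 ÷ 18 = 9 complete bars with 14 left over.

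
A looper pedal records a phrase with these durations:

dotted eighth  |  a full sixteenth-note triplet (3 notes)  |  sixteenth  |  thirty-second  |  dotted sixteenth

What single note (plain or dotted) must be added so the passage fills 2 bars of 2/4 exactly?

half note

2 bars of 2/4 = 32 thirty-second notes.
Each duration in thirty-second notes: dotted eighth = 6; a full sixteenth-note triplet (3 notes) (three triplet sixteenths span one eighth) = 4; sixteenth = 2; thirty-second = 1; dotted sixteenth = 3.
Altogether 6 + 4 + 2 + 1 + 3 = 16.
Remaining: 32 − 16 = 16 thirty-second notes, which is a half note.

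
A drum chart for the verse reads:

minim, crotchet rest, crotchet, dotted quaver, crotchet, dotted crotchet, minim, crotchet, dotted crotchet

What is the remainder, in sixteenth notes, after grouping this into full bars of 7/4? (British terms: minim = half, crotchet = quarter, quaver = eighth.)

One bar of 7/4 = 28 sixteenth notes.
Express everything in sixteenth notes: minim = 8; crotchet rest = 4; crotchet = 4; dotted quaver = 3; crotchet = 4; dotted crotchet = 6; minim = 8; crotchet = 4; dotted crotchet = 6.
Altogether 8 + 4 + 4 + 3 + 4 + 6 + 8 + 4 + 6 = 47.
47 ÷ 28 = 1 complete bar with 19 sixteenth notes remaining.

19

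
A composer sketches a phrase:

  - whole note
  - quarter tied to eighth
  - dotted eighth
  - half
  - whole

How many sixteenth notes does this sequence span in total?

49

Express everything in sixteenth notes: whole note = 16; quarter tied to eighth (quarter + eighth) = 6; dotted eighth = 3; half = 8; whole = 16.
Sum: 16 + 6 + 3 + 8 + 16 = 49 sixteenth notes.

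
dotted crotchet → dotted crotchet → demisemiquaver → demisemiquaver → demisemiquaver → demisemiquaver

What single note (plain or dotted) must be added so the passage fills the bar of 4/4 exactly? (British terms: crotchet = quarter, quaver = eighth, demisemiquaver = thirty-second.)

eighth note

The bar of 4/4 = 32 thirty-second notes.
Express everything in thirty-second notes: dotted crotchet = 12; dotted crotchet = 12; demisemiquaver = 1; demisemiquaver = 1; demisemiquaver = 1; demisemiquaver = 1.
Adding: 12 + 12 + 1 + 1 + 1 + 1 = 28.
Remaining: 32 − 28 = 4 thirty-second notes, which is a eighth note.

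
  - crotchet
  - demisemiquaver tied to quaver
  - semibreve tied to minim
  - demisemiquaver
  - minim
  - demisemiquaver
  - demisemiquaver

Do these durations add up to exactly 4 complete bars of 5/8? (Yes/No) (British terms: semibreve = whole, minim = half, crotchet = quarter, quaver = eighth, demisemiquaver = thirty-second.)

One bar of 5/8 = 20 thirty-second notes, so 4 bars = 80.
Working in thirty-second notes: crotchet = 8; demisemiquaver tied to quaver (demisemiquaver + quaver) = 5; semibreve tied to minim (semibreve + minim) = 48; demisemiquaver = 1; minim = 16; demisemiquaver = 1; demisemiquaver = 1.
Sum: 8 + 5 + 48 + 1 + 16 + 1 + 1 = 80.
80 equals 80, so the answer is Yes.

Yes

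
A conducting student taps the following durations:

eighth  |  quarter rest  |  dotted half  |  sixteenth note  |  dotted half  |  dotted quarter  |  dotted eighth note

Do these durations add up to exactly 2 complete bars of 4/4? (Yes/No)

No

One bar of 4/4 = 16 sixteenth notes, so 2 bars = 32.
In sixteenth notes: eighth = 2; quarter rest = 4; dotted half = 12; sixteenth note = 1; dotted half = 12; dotted quarter = 6; dotted eighth note = 3.
Altogether 2 + 4 + 12 + 1 + 12 + 6 + 3 = 40.
40 exceeds 32, so the answer is No.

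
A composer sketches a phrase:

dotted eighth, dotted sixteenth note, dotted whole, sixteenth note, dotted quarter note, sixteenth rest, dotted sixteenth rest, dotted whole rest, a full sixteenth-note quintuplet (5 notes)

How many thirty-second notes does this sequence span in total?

132

Convert each value to thirty-second notes: dotted eighth = 6; dotted sixteenth note = 3; dotted whole = 48; sixteenth note = 2; dotted quarter note = 12; sixteenth rest = 2; dotted sixteenth rest = 3; dotted whole rest = 48; a full sixteenth-note quintuplet (5 notes) (five quintuplet sixteenths span one quarter) = 8.
Adding: 6 + 3 + 48 + 2 + 12 + 2 + 3 + 48 + 8 = 132 thirty-second notes.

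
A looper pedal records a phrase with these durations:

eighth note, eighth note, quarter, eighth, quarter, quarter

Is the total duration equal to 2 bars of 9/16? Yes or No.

Yes

One bar of 9/16 = 9 sixteenth notes, so 2 bars = 18.
Working in sixteenth notes: eighth note = 2; eighth note = 2; quarter = 4; eighth = 2; quarter = 4; quarter = 4.
Adding: 2 + 2 + 4 + 2 + 4 + 4 = 18.
18 equals 18, so the answer is Yes.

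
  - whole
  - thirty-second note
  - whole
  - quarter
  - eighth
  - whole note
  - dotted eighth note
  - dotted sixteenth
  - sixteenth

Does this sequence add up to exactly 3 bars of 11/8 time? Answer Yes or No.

No

One bar of 11/8 = 44 thirty-second notes, so 3 bars = 132.
In thirty-second notes: whole = 32; thirty-second note = 1; whole = 32; quarter = 8; eighth = 4; whole note = 32; dotted eighth note = 6; dotted sixteenth = 3; sixteenth = 2.
Total: 32 + 1 + 32 + 8 + 4 + 32 + 6 + 3 + 2 = 120.
120 falls short of 132, so the answer is No.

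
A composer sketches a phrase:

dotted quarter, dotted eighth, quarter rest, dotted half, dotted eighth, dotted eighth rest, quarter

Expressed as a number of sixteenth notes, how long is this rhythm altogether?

Express everything in sixteenth notes: dotted quarter = 6; dotted eighth = 3; quarter rest = 4; dotted half = 12; dotted eighth = 3; dotted eighth rest = 3; quarter = 4.
Adding: 6 + 3 + 4 + 12 + 3 + 3 + 4 = 35 sixteenth notes.

35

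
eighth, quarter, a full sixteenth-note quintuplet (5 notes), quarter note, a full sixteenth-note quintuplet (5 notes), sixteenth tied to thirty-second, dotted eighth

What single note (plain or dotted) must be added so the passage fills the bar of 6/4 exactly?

The bar of 6/4 = 48 thirty-second notes.
Each duration in thirty-second notes: eighth = 4; quarter = 8; a full sixteenth-note quintuplet (5 notes) (five quintuplet sixteenths span one quarter) = 8; quarter note = 8; a full sixteenth-note quintuplet (5 notes) (five quintuplet sixteenths span one quarter) = 8; sixteenth tied to thirty-second (sixteenth + thirty-second) = 3; dotted eighth = 6.
Adding: 4 + 8 + 8 + 8 + 8 + 3 + 6 = 45.
Remaining: 48 − 45 = 3 thirty-second notes, which is a dotted sixteenth note.

dotted sixteenth note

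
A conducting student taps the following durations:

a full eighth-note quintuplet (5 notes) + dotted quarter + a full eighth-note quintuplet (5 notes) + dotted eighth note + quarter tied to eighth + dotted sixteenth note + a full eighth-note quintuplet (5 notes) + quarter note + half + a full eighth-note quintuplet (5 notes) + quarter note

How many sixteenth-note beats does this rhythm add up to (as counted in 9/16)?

One sixteenth-note beat = 2 thirty-second notes.
Express everything in thirty-second notes: a full eighth-note quintuplet (5 notes) (five quintuplet eighths span one half) = 16; dotted quarter = 12; a full eighth-note quintuplet (5 notes) (five quintuplet eighths span one half) = 16; dotted eighth note = 6; quarter tied to eighth (quarter + eighth) = 12; dotted sixteenth note = 3; a full eighth-note quintuplet (5 notes) (five quintuplet eighths span one half) = 16; quarter note = 8; half = 16; a full eighth-note quintuplet (5 notes) (five quintuplet eighths span one half) = 16; quarter note = 8.
Adding: 16 + 12 + 16 + 6 + 12 + 3 + 16 + 8 + 16 + 16 + 8 = 129.
129 ÷ 2 = 64.5 beats.

64.5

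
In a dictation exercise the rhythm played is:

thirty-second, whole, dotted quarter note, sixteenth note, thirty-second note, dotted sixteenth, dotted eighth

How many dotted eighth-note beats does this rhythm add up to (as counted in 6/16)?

9.5

One dotted eighth-note beat = 6 thirty-second notes.
In thirty-second notes: thirty-second = 1; whole = 32; dotted quarter note = 12; sixteenth note = 2; thirty-second note = 1; dotted sixteenth = 3; dotted eighth = 6.
Adding: 1 + 32 + 12 + 2 + 1 + 3 + 6 = 57.
57 ÷ 6 = 9.5 beats.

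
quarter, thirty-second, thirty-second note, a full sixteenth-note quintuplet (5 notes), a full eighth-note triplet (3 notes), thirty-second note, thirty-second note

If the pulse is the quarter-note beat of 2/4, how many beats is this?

One quarter-note beat = 8 thirty-second notes.
In thirty-second notes: quarter = 8; thirty-second = 1; thirty-second note = 1; a full sixteenth-note quintuplet (5 notes) (five quintuplet sixteenths span one quarter) = 8; a full eighth-note triplet (3 notes) (three triplet eighths span one quarter) = 8; thirty-second note = 1; thirty-second note = 1.
Sum: 8 + 1 + 1 + 8 + 8 + 1 + 1 = 28.
28 ÷ 8 = 3.5 beats.

3.5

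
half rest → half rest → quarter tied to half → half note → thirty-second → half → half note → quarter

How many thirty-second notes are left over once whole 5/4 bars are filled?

33

One bar of 5/4 = 40 thirty-second notes.
In thirty-second notes: half rest = 16; half rest = 16; quarter tied to half (quarter + half) = 24; half note = 16; thirty-second = 1; half = 16; half note = 16; quarter = 8.
Adding: 16 + 16 + 24 + 16 + 1 + 16 + 16 + 8 = 113.
113 ÷ 40 = 2 complete bars with 33 thirty-second notes remaining.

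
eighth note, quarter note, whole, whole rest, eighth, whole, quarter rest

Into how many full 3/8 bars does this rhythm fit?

One bar of 3/8 = 3 eighth notes.
Working in eighth notes: eighth note = 1; quarter note = 2; whole = 8; whole rest = 8; eighth = 1; whole = 8; quarter rest = 2.
Adding: 1 + 2 + 8 + 8 + 1 + 8 + 2 = 30.
30 ÷ 3 = 10 complete bars with 0 left over.

10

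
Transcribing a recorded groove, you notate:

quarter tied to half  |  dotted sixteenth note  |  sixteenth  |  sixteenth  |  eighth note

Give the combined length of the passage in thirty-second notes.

35

In thirty-second notes: quarter tied to half (quarter + half) = 24; dotted sixteenth note = 3; sixteenth = 2; sixteenth = 2; eighth note = 4.
Sum: 24 + 3 + 2 + 2 + 4 = 35 thirty-second notes.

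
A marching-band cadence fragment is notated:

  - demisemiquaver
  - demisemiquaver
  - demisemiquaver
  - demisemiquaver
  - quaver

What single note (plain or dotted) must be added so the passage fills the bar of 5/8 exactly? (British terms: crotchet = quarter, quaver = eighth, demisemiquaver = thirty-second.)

dotted quarter note

The bar of 5/8 = 20 thirty-second notes.
Express everything in thirty-second notes: demisemiquaver = 1; demisemiquaver = 1; demisemiquaver = 1; demisemiquaver = 1; quaver = 4.
Altogether 1 + 1 + 1 + 1 + 4 = 8.
Remaining: 20 − 8 = 12 thirty-second notes, which is a dotted quarter note.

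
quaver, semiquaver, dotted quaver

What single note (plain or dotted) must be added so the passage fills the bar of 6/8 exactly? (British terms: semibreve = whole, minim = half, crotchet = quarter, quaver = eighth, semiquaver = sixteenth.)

The bar of 6/8 = 12 sixteenth notes.
In sixteenth notes: quaver = 2; semiquaver = 1; dotted quaver = 3.
Altogether 2 + 1 + 3 = 6.
Remaining: 12 − 6 = 6 sixteenth notes, which is a dotted quarter note.

dotted quarter note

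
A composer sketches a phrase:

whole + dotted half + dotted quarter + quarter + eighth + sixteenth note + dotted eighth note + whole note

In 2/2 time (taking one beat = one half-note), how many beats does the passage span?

7.5

One half-note beat = 8 sixteenth notes.
Working in sixteenth notes: whole = 16; dotted half = 12; dotted quarter = 6; quarter = 4; eighth = 2; sixteenth note = 1; dotted eighth note = 3; whole note = 16.
Adding: 16 + 12 + 6 + 4 + 2 + 1 + 3 + 16 = 60.
60 ÷ 8 = 7.5 beats.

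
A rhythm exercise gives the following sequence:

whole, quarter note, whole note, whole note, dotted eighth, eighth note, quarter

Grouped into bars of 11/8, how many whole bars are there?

One bar of 11/8 = 22 sixteenth notes.
Working in sixteenth notes: whole = 16; quarter note = 4; whole note = 16; whole note = 16; dotted eighth = 3; eighth note = 2; quarter = 4.
Adding: 16 + 4 + 16 + 16 + 3 + 2 + 4 = 61.
61 ÷ 22 = 2 complete bars with 17 left over.

2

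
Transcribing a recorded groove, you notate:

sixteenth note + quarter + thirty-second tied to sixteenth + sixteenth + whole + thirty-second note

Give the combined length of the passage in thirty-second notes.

48

Each duration in thirty-second notes: sixteenth note = 2; quarter = 8; thirty-second tied to sixteenth (thirty-second + sixteenth) = 3; sixteenth = 2; whole = 32; thirty-second note = 1.
Sum: 2 + 8 + 3 + 2 + 32 + 1 = 48 thirty-second notes.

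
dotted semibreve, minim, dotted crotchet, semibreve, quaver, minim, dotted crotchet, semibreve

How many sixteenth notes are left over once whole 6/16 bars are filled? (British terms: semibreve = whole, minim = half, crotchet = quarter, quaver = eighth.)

2

One bar of 6/16 = 3 eighth notes.
Each duration in eighth notes: dotted semibreve = 12; minim = 4; dotted crotchet = 3; semibreve = 8; quaver = 1; minim = 4; dotted crotchet = 3; semibreve = 8.
Adding: 12 + 4 + 3 + 8 + 1 + 4 + 3 + 8 = 43.
43 ÷ 3 = 14 complete bars with 1 eighth note remaining = 2 sixteenth notes.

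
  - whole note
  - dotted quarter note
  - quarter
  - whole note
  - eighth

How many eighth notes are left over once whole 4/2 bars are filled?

6

One bar of 4/2 = 16 eighth notes.
Convert each value to eighth notes: whole note = 8; dotted quarter note = 3; quarter = 2; whole note = 8; eighth = 1.
Sum: 8 + 3 + 2 + 8 + 1 = 22.
22 ÷ 16 = 1 complete bar with 6 eighth notes remaining.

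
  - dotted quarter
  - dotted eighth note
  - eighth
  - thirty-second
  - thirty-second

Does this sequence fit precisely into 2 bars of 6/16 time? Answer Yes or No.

One bar of 6/16 = 12 thirty-second notes, so 2 bars = 24.
In thirty-second notes: dotted quarter = 12; dotted eighth note = 6; eighth = 4; thirty-second = 1; thirty-second = 1.
Sum: 12 + 6 + 4 + 1 + 1 = 24.
24 equals 24, so the answer is Yes.

Yes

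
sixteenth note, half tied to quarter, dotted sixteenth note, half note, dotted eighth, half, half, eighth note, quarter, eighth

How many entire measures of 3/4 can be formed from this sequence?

4

One bar of 3/4 = 24 thirty-second notes.
Working in thirty-second notes: sixteenth note = 2; half tied to quarter (half + quarter) = 24; dotted sixteenth note = 3; half note = 16; dotted eighth = 6; half = 16; half = 16; eighth note = 4; quarter = 8; eighth = 4.
Sum: 2 + 24 + 3 + 16 + 6 + 16 + 16 + 4 + 8 + 4 = 99.
99 ÷ 24 = 4 complete bars with 3 left over.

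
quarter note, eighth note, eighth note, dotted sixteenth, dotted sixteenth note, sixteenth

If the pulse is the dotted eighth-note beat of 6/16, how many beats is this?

One dotted eighth-note beat = 6 thirty-second notes.
In thirty-second notes: quarter note = 8; eighth note = 4; eighth note = 4; dotted sixteenth = 3; dotted sixteenth note = 3; sixteenth = 2.
Adding: 8 + 4 + 4 + 3 + 3 + 2 = 24.
24 ÷ 6 = 4 beats.

4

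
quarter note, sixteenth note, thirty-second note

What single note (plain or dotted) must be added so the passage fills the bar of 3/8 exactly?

The bar of 3/8 = 12 thirty-second notes.
Convert each value to thirty-second notes: quarter note = 8; sixteenth note = 2; thirty-second note = 1.
Total: 8 + 2 + 1 = 11.
Remaining: 12 − 11 = 1 thirty-second note, which is a thirty-second note.

thirty-second note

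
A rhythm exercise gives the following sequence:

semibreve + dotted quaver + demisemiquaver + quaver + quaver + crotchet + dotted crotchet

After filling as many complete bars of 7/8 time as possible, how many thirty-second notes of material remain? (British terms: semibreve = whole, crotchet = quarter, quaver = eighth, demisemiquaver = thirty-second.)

11

One bar of 7/8 = 28 thirty-second notes.
Each duration in thirty-second notes: semibreve = 32; dotted quaver = 6; demisemiquaver = 1; quaver = 4; quaver = 4; crotchet = 8; dotted crotchet = 12.
Sum: 32 + 6 + 1 + 4 + 4 + 8 + 12 = 67.
67 ÷ 28 = 2 complete bars with 11 thirty-second notes remaining.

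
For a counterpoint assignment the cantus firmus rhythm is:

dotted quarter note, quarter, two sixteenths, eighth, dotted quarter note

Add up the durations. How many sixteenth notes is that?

20

Express everything in sixteenth notes: dotted quarter note = 6; quarter = 4; sixteenth = 1; sixteenth = 1; eighth = 2; dotted quarter note = 6.
Sum: 6 + 4 + 1 + 1 + 2 + 6 = 20 sixteenth notes.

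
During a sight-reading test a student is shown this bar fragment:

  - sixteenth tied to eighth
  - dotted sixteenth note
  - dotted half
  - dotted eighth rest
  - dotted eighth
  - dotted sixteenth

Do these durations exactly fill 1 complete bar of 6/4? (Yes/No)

One bar of 6/4 = 48 thirty-second notes.
Express everything in thirty-second notes: sixteenth tied to eighth (sixteenth + eighth) = 6; dotted sixteenth note = 3; dotted half = 24; dotted eighth rest = 6; dotted eighth = 6; dotted sixteenth = 3.
Adding: 6 + 3 + 24 + 6 + 6 + 3 = 48.
48 equals 48, so the answer is Yes.

Yes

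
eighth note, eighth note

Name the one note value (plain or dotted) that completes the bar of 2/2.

The bar of 2/2 = 8 eighth notes.
Express everything in eighth notes: eighth note = 1; eighth note = 1.
Adding: 1 + 1 = 2.
Remaining: 8 − 2 = 6 eighth notes, which is a dotted half note.

dotted half note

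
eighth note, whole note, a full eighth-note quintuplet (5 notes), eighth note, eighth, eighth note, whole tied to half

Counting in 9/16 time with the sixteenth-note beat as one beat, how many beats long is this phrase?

56

One sixteenth-note beat = 2 thirty-second notes.
Convert each value to thirty-second notes: eighth note = 4; whole note = 32; a full eighth-note quintuplet (5 notes) (five quintuplet eighths span one half) = 16; eighth note = 4; eighth = 4; eighth note = 4; whole tied to half (whole + half) = 48.
Total: 4 + 32 + 16 + 4 + 4 + 4 + 48 = 112.
112 ÷ 2 = 56 beats.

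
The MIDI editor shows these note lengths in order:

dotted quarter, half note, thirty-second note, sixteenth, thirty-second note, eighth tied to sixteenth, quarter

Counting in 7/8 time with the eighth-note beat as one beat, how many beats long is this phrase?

11.5

One eighth-note beat = 4 thirty-second notes.
In thirty-second notes: dotted quarter = 12; half note = 16; thirty-second note = 1; sixteenth = 2; thirty-second note = 1; eighth tied to sixteenth (eighth + sixteenth) = 6; quarter = 8.
Altogether 12 + 16 + 1 + 2 + 1 + 6 + 8 = 46.
46 ÷ 4 = 11.5 beats.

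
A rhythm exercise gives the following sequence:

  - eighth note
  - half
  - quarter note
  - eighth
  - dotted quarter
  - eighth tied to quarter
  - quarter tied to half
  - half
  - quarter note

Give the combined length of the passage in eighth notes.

26

Convert each value to eighth notes: eighth note = 1; half = 4; quarter note = 2; eighth = 1; dotted quarter = 3; eighth tied to quarter (eighth + quarter) = 3; quarter tied to half (quarter + half) = 6; half = 4; quarter note = 2.
Altogether 1 + 4 + 2 + 1 + 3 + 3 + 6 + 4 + 2 = 26 eighth notes.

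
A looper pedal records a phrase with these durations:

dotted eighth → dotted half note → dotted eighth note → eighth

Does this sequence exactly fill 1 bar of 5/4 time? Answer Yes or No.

One bar of 5/4 = 20 sixteenth notes.
In sixteenth notes: dotted eighth = 3; dotted half note = 12; dotted eighth note = 3; eighth = 2.
Sum: 3 + 12 + 3 + 2 = 20.
20 equals 20, so the answer is Yes.

Yes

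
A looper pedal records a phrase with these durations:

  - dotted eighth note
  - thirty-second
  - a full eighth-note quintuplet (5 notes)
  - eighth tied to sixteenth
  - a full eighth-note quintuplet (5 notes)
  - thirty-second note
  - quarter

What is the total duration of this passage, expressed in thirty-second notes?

Convert each value to thirty-second notes: dotted eighth note = 6; thirty-second = 1; a full eighth-note quintuplet (5 notes) (five quintuplet eighths span one half) = 16; eighth tied to sixteenth (eighth + sixteenth) = 6; a full eighth-note quintuplet (5 notes) (five quintuplet eighths span one half) = 16; thirty-second note = 1; quarter = 8.
Adding: 6 + 1 + 16 + 6 + 16 + 1 + 8 = 54 thirty-second notes.

54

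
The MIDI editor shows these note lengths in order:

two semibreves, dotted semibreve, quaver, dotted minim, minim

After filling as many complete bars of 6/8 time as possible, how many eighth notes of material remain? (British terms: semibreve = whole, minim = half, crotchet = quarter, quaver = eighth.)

3

One bar of 6/8 = 6 eighth notes.
Working in eighth notes: semibreve = 8; semibreve = 8; dotted semibreve = 12; quaver = 1; dotted minim = 6; minim = 4.
Sum: 8 + 8 + 12 + 1 + 6 + 4 = 39.
39 ÷ 6 = 6 complete bars with 3 eighth notes remaining.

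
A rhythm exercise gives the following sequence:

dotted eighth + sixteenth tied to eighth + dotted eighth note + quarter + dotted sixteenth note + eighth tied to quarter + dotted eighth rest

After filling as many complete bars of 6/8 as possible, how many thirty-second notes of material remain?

23

One bar of 6/8 = 24 thirty-second notes.
Each duration in thirty-second notes: dotted eighth = 6; sixteenth tied to eighth (sixteenth + eighth) = 6; dotted eighth note = 6; quarter = 8; dotted sixteenth note = 3; eighth tied to quarter (eighth + quarter) = 12; dotted eighth rest = 6.
Total: 6 + 6 + 6 + 8 + 3 + 12 + 6 = 47.
47 ÷ 24 = 1 complete bar with 23 thirty-second notes remaining.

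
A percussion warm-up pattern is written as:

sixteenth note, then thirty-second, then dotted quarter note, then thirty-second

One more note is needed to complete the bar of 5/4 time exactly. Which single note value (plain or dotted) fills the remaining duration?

dotted half note

The bar of 5/4 = 40 thirty-second notes.
Working in thirty-second notes: sixteenth note = 2; thirty-second = 1; dotted quarter note = 12; thirty-second = 1.
Adding: 2 + 1 + 12 + 1 = 16.
Remaining: 40 − 16 = 24 thirty-second notes, which is a dotted half note.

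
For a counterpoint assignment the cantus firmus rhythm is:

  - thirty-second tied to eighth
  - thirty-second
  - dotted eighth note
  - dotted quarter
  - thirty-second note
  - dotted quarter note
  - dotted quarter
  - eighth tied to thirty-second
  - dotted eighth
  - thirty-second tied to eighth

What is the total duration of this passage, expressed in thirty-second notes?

65

Express everything in thirty-second notes: thirty-second tied to eighth (thirty-second + eighth) = 5; thirty-second = 1; dotted eighth note = 6; dotted quarter = 12; thirty-second note = 1; dotted quarter note = 12; dotted quarter = 12; eighth tied to thirty-second (eighth + thirty-second) = 5; dotted eighth = 6; thirty-second tied to eighth (thirty-second + eighth) = 5.
Adding: 5 + 1 + 6 + 12 + 1 + 12 + 12 + 5 + 6 + 5 = 65 thirty-second notes.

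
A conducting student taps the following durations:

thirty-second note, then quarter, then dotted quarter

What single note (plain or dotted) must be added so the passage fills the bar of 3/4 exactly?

dotted sixteenth note

The bar of 3/4 = 24 thirty-second notes.
In thirty-second notes: thirty-second note = 1; quarter = 8; dotted quarter = 12.
Altogether 1 + 8 + 12 = 21.
Remaining: 24 − 21 = 3 thirty-second notes, which is a dotted sixteenth note.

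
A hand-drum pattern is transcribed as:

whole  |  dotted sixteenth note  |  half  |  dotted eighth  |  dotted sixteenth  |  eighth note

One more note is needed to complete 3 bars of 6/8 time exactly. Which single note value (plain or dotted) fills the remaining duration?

3 bars of 6/8 = 72 thirty-second notes.
Express everything in thirty-second notes: whole = 32; dotted sixteenth note = 3; half = 16; dotted eighth = 6; dotted sixteenth = 3; eighth note = 4.
Sum: 32 + 3 + 16 + 6 + 3 + 4 = 64.
Remaining: 72 − 64 = 8 thirty-second notes, which is a quarter note.

quarter note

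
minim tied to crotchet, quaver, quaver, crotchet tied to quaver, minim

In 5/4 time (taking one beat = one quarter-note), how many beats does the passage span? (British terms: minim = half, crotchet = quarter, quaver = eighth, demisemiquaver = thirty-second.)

One quarter-note beat = 2 eighth notes.
In eighth notes: minim tied to crotchet (minim + crotchet) = 6; quaver = 1; quaver = 1; crotchet tied to quaver (crotchet + quaver) = 3; minim = 4.
Adding: 6 + 1 + 1 + 3 + 4 = 15.
15 ÷ 2 = 7.5 beats.

7.5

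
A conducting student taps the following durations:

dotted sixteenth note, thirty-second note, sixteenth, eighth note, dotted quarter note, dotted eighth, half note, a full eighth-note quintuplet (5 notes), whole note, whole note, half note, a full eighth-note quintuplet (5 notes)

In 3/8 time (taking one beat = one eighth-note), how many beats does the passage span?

One eighth-note beat = 4 thirty-second notes.
Convert each value to thirty-second notes: dotted sixteenth note = 3; thirty-second note = 1; sixteenth = 2; eighth note = 4; dotted quarter note = 12; dotted eighth = 6; half note = 16; a full eighth-note quintuplet (5 notes) (five quintuplet eighths span one half) = 16; whole note = 32; whole note = 32; half note = 16; a full eighth-note quintuplet (5 notes) (five quintuplet eighths span one half) = 16.
Adding: 3 + 1 + 2 + 4 + 12 + 6 + 16 + 16 + 32 + 32 + 16 + 16 = 156.
156 ÷ 4 = 39 beats.

39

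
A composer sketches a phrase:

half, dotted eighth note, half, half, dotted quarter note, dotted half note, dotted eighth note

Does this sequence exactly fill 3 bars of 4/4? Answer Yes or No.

Yes

One bar of 4/4 = 16 sixteenth notes, so 3 bars = 48.
Express everything in sixteenth notes: half = 8; dotted eighth note = 3; half = 8; half = 8; dotted quarter note = 6; dotted half note = 12; dotted eighth note = 3.
Total: 8 + 3 + 8 + 8 + 6 + 12 + 3 = 48.
48 equals 48, so the answer is Yes.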